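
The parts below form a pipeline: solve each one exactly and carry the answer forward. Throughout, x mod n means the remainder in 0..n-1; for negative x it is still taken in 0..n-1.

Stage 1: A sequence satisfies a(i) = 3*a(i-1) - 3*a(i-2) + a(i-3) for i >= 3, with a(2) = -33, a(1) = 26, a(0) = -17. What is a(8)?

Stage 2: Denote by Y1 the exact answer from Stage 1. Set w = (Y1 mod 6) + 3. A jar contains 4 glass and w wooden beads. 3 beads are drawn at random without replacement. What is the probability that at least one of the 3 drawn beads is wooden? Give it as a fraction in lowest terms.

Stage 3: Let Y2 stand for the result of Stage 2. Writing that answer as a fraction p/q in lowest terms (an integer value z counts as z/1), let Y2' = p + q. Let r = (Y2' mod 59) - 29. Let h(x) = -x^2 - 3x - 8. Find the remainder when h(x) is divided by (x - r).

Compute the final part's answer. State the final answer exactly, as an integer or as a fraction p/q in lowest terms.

Stage 1: a(3) = 3*(-33) - 3*(26) + 1*(-17) = -194; iterating: a(3)=-194, a(4)=-457, a(5)=-822, a(6)=-1289, a(7)=-1858, a(8)=-2529; answer -2529
Stage 2: Y1 = -2529; w = 6; total draws C(10,3) = 120; complement C(4,3) = 4; favorable 120 - 4 = 116; P = 29/30; answer 29/30
Stage 3: Y2 = 29/30; threaded value p + q = 59; r = -29; remainder = value at the root: -1*(-29)^2 - 3*(-29)^1 - 8 = (-841) + (87) + (-8) = -762; answer -762

-762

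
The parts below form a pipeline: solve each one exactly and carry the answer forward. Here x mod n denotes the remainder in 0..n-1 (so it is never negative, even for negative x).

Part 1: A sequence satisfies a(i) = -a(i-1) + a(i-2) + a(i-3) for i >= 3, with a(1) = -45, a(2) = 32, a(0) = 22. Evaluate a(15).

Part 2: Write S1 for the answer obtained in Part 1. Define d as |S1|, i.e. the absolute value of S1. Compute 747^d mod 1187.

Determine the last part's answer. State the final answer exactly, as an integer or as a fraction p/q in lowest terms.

Part 1: a(3) = -1*(32) + 1*(-45) + 1*(22) = -55; iterating: a(3)=-55, a(4)=42, a(5)=-65, a(6)=52, a(7)=-75, a(8)=62, a(9)=-85, a(10)=72, a(11)=-95, a(12)=82, a(13)=-105, a(14)=92, a(15)=-115; answer -115
Part 2: S1 = -115; d = 115; squarings mod 1187: 747^1=747, 747^2=119, 747^4=1104, 747^8=954, 747^16=874, 747^32=635, 747^64=832; 747^115 = 747^1 * 747^2 * 747^16 * 747^32 * 747^64 = 882 (mod 1187); answer 882

882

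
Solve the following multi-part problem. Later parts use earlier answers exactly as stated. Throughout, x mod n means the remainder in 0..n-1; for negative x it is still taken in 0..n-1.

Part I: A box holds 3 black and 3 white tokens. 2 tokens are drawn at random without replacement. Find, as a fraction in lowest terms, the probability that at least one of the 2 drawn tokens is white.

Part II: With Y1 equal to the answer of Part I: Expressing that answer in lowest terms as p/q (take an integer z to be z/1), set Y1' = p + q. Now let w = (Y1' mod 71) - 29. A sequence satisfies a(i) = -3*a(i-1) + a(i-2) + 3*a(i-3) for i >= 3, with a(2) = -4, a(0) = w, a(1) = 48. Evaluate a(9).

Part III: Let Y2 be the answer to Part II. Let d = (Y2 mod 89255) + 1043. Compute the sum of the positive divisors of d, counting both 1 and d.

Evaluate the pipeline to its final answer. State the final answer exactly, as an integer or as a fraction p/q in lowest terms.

Part I: total draws C(6,2) = 15; complement C(3,2) = 3; favorable 15 - 3 = 12; P = 4/5; answer 4/5
Part II: Y1 = 4/5; threaded value p + q = 9; w = -20; a(3) = -3*(-4) + 1*(48) + 3*(-20) = 0; iterating: a(3)=0, a(4)=140, a(5)=-432, a(6)=1436, a(7)=-4320, a(8)=13100, a(9)=-39312; answer -39312
Part III: Y2 = -39312; d = 50986; 50986 = 2 * 13 * 37 * 53; sigma = (1 + 2) * (1 + 13) * (1 + 37) * (1 + 53) = 3 * 14 * 38 * 54 = 86184; answer 86184

86184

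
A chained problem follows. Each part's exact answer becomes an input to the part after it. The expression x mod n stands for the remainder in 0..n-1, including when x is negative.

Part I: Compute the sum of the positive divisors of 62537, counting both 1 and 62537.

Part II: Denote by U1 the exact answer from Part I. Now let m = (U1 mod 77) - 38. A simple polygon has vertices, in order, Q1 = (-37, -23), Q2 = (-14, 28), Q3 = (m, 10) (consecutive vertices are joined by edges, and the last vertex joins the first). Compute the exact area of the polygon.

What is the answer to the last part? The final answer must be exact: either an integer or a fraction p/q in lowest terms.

Part I: 62537 = 23 * 2719; sigma = (1 + 23) * (1 + 2719) = 24 * 2720 = 65280; answer 65280
Part II: U1 = 65280; m = 23; cross terms: (-37*28 - -14*-23)=-1358, (-14*10 - 23*28)=-784, (23*-23 - -37*10)=-159; twice the area = |-2301| = 2301; area = 2301/2; answer 2301/2

2301/2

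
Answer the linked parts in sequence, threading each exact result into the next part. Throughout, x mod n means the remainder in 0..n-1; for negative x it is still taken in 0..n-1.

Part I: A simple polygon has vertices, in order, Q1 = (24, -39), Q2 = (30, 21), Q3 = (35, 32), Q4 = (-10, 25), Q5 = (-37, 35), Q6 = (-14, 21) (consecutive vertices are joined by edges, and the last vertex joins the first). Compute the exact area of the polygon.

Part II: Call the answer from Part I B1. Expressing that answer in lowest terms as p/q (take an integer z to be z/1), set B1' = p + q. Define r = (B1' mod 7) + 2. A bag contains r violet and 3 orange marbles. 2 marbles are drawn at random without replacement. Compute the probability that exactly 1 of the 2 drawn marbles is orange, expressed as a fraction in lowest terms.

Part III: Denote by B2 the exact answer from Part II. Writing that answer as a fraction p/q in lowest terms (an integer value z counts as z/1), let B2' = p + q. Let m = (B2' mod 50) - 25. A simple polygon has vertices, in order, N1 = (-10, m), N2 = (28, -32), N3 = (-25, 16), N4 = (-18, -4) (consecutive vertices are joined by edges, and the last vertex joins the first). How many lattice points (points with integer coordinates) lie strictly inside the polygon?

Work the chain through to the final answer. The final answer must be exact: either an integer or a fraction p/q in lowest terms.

Part I: cross terms: (24*21 - 30*-39)=1674, (30*32 - 35*21)=225, (35*25 - -10*32)=1195, (-10*35 - -37*25)=575, (-37*21 - -14*35)=-287, (-14*-39 - 24*21)=42; twice the area = |3424| = 3424; area = 1712; answer 1712
Part II: B1 = 1712; threaded value p + q = 1713; r = 7; total draws C(10,2) = 45; favorable C(3,1)*C(7,1) = 21; P = 7/15; answer 7/15
Part III: B2 = 7/15; threaded value p + q = 22; m = -3; cross terms: (-10*-32 - 28*-3)=404, (28*16 - -25*-32)=-352, (-25*-4 - -18*16)=388, (-18*-3 - -10*-4)=14; twice the area = |454| = 454; area = 227; boundary points = 1 + 1 + 1 + 1 = 4; strictly interior points = area - boundary/2 + 1 = 226; answer 226

226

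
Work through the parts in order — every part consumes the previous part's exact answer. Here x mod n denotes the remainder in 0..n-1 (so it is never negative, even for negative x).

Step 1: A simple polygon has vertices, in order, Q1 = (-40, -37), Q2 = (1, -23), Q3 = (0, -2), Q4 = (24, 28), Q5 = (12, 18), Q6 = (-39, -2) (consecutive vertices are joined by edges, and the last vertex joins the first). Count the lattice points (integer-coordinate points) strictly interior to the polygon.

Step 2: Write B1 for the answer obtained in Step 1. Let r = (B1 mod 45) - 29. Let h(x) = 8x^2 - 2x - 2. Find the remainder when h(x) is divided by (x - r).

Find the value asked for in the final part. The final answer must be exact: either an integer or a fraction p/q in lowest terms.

Step 1: cross terms: (-40*-23 - 1*-37)=957, (1*-2 - 0*-23)=-2, (0*28 - 24*-2)=48, (24*18 - 12*28)=96, (12*-2 - -39*18)=678, (-39*-37 - -40*-2)=1363; twice the area = |3140| = 3140; area = 1570; boundary points = 1 + 1 + 6 + 2 + 1 + 1 = 12; strictly interior points = area - boundary/2 + 1 = 1565; answer 1565
Step 2: B1 = 1565; r = 6; remainder = value at the root: 8*(6)^2 - 2*(6)^1 - 2 = (288) + (-12) + (-2) = 274; answer 274

274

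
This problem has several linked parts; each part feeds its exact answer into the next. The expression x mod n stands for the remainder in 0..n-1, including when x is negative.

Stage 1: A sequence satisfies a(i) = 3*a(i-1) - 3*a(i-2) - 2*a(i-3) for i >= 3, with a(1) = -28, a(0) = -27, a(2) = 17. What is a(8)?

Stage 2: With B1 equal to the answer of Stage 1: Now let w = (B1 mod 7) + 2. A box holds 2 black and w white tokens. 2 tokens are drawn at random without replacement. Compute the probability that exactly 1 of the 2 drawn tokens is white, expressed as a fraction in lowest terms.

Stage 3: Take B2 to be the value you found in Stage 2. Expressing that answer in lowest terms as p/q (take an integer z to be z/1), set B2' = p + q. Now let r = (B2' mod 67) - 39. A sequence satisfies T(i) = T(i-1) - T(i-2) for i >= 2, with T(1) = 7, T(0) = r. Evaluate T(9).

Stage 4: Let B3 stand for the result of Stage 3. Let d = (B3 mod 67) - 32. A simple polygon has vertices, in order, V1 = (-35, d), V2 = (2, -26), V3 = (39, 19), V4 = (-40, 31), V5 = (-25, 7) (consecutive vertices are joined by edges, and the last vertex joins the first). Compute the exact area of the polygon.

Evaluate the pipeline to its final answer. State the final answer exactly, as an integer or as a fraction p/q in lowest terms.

Stage 1: a(3) = 3*(17) - 3*(-28) - 2*(-27) = 189; iterating: a(3)=189, a(4)=572, a(5)=1115, a(6)=1251, a(7)=-736, a(8)=-8191; answer -8191
Stage 2: B1 = -8191; w = 8; total draws C(10,2) = 45; favorable C(8,1)*C(2,1) = 16; P = 16/45; answer 16/45
Stage 3: B2 = 16/45; threaded value p + q = 61; r = 22; T(2) = 1*(7) - 1*(22) = -15; iterating: T(2)=-15, T(3)=-22, T(4)=-7, T(5)=15, T(6)=22, T(7)=7, T(8)=-15, T(9)=-22; answer -22
Stage 4: B3 = -22; d = 13; cross terms: (-35*-26 - 2*13)=884, (2*19 - 39*-26)=1052, (39*31 - -40*19)=1969, (-40*7 - -25*31)=495, (-25*13 - -35*7)=-80; twice the area = |4320| = 4320; area = 2160; answer 2160

2160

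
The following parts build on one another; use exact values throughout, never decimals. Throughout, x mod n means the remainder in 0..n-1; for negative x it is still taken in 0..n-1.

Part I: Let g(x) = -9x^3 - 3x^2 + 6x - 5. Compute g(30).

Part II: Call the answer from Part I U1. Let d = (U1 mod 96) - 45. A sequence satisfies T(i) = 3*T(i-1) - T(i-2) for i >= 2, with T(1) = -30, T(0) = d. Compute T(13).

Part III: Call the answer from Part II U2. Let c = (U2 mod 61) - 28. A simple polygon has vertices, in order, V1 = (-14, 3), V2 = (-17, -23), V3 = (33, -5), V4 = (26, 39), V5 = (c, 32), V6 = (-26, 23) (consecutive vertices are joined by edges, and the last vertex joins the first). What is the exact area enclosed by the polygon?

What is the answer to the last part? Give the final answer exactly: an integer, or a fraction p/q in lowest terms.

2111

Part I: -9*(30)^3 - 3*(30)^2 + 6*(30)^1 - 5 = (-243000) + (-2700) + (180) + (-5) = -245525; answer -245525
Part II: U1 = -245525; d = -2; T(2) = 3*(-30) - 1*(-2) = -88; iterating: T(2)=-88, T(3)=-234, T(4)=-614, T(5)=-1608, T(6)=-4210, T(7)=-11022, T(8)=-28856, T(9)=-75546, T(10)=-197782, T(11)=-517800, T(12)=-1355618, T(13)=-3549054; answer -3549054
Part III: U2 = -3549054; c = 20; cross terms: (-14*-23 - -17*3)=373, (-17*-5 - 33*-23)=844, (33*39 - 26*-5)=1417, (26*32 - 20*39)=52, (20*23 - -26*32)=1292, (-26*3 - -14*23)=244; twice the area = |4222| = 4222; area = 2111; answer 2111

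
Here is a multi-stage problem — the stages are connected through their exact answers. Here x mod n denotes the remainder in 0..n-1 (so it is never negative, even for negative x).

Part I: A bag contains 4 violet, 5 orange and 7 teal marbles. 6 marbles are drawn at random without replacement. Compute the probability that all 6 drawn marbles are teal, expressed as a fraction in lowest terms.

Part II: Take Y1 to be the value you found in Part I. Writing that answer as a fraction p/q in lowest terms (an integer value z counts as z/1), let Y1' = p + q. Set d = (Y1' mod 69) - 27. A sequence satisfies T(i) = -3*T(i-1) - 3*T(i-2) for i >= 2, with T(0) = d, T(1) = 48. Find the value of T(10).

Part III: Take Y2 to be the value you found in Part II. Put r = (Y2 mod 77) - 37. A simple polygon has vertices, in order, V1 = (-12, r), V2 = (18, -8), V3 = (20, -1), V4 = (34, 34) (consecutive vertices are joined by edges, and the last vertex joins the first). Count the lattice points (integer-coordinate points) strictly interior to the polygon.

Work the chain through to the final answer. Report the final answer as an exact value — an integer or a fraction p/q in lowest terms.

Part I: total draws C(16,6) = 8008; favorable C(7,6) = 7; P = 1/1144; answer 1/1144
Part II: Y1 = 1/1144; threaded value p + q = 1145; d = 14; T(2) = -3*(48) - 3*(14) = -186; iterating: T(2)=-186, T(3)=414, T(4)=-684, T(5)=810, T(6)=-378, T(7)=-1296, T(8)=5022, T(9)=-11178, T(10)=18468; answer 18468
Part III: Y2 = 18468; r = 28; cross terms: (-12*-8 - 18*28)=-408, (18*-1 - 20*-8)=142, (20*34 - 34*-1)=714, (34*28 - -12*34)=1360; twice the area = |1808| = 1808; area = 904; boundary points = 6 + 1 + 7 + 2 = 16; strictly interior points = area - boundary/2 + 1 = 897; answer 897

897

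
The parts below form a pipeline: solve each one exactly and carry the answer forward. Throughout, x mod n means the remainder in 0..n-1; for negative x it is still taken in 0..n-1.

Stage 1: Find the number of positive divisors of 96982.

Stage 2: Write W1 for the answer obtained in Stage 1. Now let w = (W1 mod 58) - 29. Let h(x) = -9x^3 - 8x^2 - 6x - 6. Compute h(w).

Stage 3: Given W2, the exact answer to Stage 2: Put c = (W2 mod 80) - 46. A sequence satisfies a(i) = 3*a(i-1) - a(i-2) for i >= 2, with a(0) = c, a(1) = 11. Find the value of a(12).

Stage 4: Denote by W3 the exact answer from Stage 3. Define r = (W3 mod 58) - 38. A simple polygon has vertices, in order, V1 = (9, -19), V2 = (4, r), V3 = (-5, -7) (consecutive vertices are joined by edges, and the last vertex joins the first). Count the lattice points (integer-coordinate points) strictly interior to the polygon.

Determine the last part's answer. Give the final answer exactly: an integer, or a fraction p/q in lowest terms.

Stage 1: 96982 = 2 * 48491; number of divisors = (1+1) * (1+1) = 4; answer 4
Stage 2: W1 = 4; w = -25; -9*(-25)^3 - 8*(-25)^2 - 6*(-25)^1 - 6 = (140625) + (-5000) + (150) + (-6) = 135769; answer 135769
Stage 3: W2 = 135769; c = -37; a(2) = 3*(11) - 1*(-37) = 70; iterating: a(2)=70, a(3)=199, a(4)=527, a(5)=1382, a(6)=3619, a(7)=9475, a(8)=24806, a(9)=64943, a(10)=170023, a(11)=445126, a(12)=1165355; answer 1165355
Stage 4: W3 = 1165355; r = -19; cross terms: (9*-19 - 4*-19)=-95, (4*-7 - -5*-19)=-123, (-5*-19 - 9*-7)=158; twice the area = |-60| = 60; area = 30; boundary points = 5 + 3 + 2 = 10; strictly interior points = area - boundary/2 + 1 = 26; answer 26

26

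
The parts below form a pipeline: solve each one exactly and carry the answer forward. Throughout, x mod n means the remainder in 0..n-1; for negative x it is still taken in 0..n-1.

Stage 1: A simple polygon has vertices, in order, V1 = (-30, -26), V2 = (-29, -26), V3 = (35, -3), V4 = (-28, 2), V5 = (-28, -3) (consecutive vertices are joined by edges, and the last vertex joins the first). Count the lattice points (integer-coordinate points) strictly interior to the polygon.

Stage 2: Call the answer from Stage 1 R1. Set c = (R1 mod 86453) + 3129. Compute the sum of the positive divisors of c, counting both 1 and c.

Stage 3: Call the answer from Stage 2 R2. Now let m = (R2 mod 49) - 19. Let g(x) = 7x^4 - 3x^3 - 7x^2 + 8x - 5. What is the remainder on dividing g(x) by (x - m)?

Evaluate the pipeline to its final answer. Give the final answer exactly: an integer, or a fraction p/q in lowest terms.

Stage 1: cross terms: (-30*-26 - -29*-26)=26, (-29*-3 - 35*-26)=997, (35*2 - -28*-3)=-14, (-28*-3 - -28*2)=140, (-28*-26 - -30*-3)=638; twice the area = |1787| = 1787; area = 1787/2; boundary points = 1 + 1 + 1 + 5 + 1 = 9; strictly interior points = area - boundary/2 + 1 = 890; answer 890
Stage 2: R1 = 890; c = 4019; 4019 is prime, so its only divisors are 1 and 4019; sigma = 1 + 4019 = 4020; answer 4020
Stage 3: R2 = 4020; m = -17; remainder = value at the root: 7*(-17)^4 - 3*(-17)^3 - 7*(-17)^2 + 8*(-17)^1 - 5 = (584647) + (14739) + (-2023) + (-136) + (-5) = 597222; answer 597222

597222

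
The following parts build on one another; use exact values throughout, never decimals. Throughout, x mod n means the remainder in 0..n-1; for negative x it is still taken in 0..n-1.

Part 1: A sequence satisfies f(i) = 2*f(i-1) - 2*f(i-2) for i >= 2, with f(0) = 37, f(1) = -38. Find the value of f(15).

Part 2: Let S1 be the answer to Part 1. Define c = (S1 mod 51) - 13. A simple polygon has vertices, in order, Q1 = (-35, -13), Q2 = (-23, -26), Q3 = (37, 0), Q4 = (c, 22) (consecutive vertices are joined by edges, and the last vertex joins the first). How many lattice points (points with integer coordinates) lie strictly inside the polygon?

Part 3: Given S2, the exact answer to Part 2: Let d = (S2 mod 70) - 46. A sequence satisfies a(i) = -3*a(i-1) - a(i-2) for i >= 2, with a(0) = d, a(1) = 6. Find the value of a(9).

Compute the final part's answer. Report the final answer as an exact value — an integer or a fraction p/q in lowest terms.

-11145

Part 1: f(2) = 2*(-38) - 2*(37) = -150; iterating: f(2)=-150, f(3)=-224, f(4)=-148, f(5)=152, f(6)=600, f(7)=896, f(8)=592, f(9)=-608, f(10)=-2400, f(11)=-3584, f(12)=-2368, f(13)=2432, f(14)=9600, f(15)=14336; answer 14336
Part 2: S1 = 14336; c = -8; cross terms: (-35*-26 - -23*-13)=611, (-23*0 - 37*-26)=962, (37*22 - -8*0)=814, (-8*-13 - -35*22)=874; twice the area = |3261| = 3261; area = 3261/2; boundary points = 1 + 2 + 1 + 1 = 5; strictly interior points = area - boundary/2 + 1 = 1629; answer 1629
Part 3: S2 = 1629; d = -27; a(2) = -3*(6) - 1*(-27) = 9; iterating: a(2)=9, a(3)=-33, a(4)=90, a(5)=-237, a(6)=621, a(7)=-1626, a(8)=4257, a(9)=-11145; answer -11145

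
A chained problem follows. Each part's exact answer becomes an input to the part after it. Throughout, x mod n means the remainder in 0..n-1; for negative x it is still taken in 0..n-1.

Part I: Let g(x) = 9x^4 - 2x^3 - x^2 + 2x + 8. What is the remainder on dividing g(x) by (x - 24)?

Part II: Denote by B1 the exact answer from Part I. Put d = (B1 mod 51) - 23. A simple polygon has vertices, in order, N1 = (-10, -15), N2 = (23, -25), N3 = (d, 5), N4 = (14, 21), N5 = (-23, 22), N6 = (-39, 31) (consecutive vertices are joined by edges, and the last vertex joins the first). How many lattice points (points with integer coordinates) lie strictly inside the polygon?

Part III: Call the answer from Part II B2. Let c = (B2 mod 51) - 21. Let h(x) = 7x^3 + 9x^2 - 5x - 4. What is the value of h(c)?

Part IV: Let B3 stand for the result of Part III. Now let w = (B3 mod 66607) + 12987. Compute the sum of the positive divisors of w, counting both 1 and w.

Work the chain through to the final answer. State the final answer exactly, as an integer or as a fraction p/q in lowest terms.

17360

Part I: remainder = value at the root: 9*(24)^4 - 2*(24)^3 - 1*(24)^2 + 2*(24)^1 + 8 = (2985984) + (-27648) + (-576) + (48) + (8) = 2957816; answer 2957816
Part II: B1 = 2957816; d = -3; cross terms: (-10*-25 - 23*-15)=595, (23*5 - -3*-25)=40, (-3*21 - 14*5)=-133, (14*22 - -23*21)=791, (-23*31 - -39*22)=145, (-39*-15 - -10*31)=895; twice the area = |2333| = 2333; area = 2333/2; boundary points = 1 + 2 + 1 + 1 + 1 + 1 = 7; strictly interior points = area - boundary/2 + 1 = 1164; answer 1164
Part III: B2 = 1164; c = 21; 7*(21)^3 + 9*(21)^2 - 5*(21)^1 - 4 = (64827) + (3969) + (-105) + (-4) = 68687; answer 68687
Part IV: B3 = 68687; w = 15067; 15067 = 13 * 19 * 61; sigma = (1 + 13) * (1 + 19) * (1 + 61) = 14 * 20 * 62 = 17360; answer 17360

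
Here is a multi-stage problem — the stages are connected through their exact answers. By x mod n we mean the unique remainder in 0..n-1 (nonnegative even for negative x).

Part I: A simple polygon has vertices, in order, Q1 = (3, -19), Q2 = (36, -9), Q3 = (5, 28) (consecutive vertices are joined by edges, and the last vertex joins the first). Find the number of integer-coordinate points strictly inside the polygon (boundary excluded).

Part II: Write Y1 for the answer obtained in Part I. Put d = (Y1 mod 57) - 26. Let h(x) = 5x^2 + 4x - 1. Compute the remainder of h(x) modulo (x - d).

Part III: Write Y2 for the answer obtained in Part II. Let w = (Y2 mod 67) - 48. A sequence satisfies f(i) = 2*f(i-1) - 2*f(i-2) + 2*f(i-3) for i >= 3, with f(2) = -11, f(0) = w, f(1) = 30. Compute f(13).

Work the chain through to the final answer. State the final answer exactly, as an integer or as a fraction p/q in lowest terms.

-7232

Part I: cross terms: (3*-9 - 36*-19)=657, (36*28 - 5*-9)=1053, (5*-19 - 3*28)=-179; twice the area = |1531| = 1531; area = 1531/2; boundary points = 1 + 1 + 1 = 3; strictly interior points = area - boundary/2 + 1 = 765; answer 765
Part II: Y1 = 765; d = -2; remainder = value at the root: 5*(-2)^2 + 4*(-2)^1 - 1 = (20) + (-8) + (-1) = 11; answer 11
Part III: Y2 = 11; w = -37; f(3) = 2*(-11) - 2*(30) + 2*(-37) = -156; iterating: f(3)=-156, f(4)=-230, f(5)=-170, f(6)=-192, f(7)=-504, f(8)=-964, f(9)=-1304, f(10)=-1688, f(11)=-2696, f(12)=-4624, f(13)=-7232; answer -7232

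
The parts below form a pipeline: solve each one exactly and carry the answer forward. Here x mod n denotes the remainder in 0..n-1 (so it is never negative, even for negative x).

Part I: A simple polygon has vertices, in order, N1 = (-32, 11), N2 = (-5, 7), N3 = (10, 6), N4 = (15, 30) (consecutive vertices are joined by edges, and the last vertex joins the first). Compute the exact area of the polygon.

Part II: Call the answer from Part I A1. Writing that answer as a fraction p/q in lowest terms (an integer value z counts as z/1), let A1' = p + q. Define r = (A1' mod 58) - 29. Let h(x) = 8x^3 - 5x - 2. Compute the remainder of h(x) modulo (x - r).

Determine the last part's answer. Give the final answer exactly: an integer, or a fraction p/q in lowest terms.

-39221

Part I: cross terms: (-32*7 - -5*11)=-169, (-5*6 - 10*7)=-100, (10*30 - 15*6)=210, (15*11 - -32*30)=1125; twice the area = |1066| = 1066; area = 533; answer 533
Part II: A1 = 533; threaded value p + q = 534; r = -17; remainder = value at the root: 8*(-17)^3 - 5*(-17)^1 - 2 = (-39304) + (85) + (-2) = -39221; answer -39221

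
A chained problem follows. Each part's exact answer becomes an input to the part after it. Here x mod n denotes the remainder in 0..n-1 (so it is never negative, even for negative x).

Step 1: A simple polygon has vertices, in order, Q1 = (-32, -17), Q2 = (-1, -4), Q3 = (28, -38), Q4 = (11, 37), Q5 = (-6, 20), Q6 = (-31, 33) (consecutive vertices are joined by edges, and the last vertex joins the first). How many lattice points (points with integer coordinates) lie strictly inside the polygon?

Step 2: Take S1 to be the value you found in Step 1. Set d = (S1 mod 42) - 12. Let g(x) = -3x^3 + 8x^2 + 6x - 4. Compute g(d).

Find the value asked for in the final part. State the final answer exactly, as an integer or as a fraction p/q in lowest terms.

Step 1: cross terms: (-32*-4 - -1*-17)=111, (-1*-38 - 28*-4)=150, (28*37 - 11*-38)=1454, (11*20 - -6*37)=442, (-6*33 - -31*20)=422, (-31*-17 - -32*33)=1583; twice the area = |4162| = 4162; area = 2081; boundary points = 1 + 1 + 1 + 17 + 1 + 1 = 22; strictly interior points = area - boundary/2 + 1 = 2071; answer 2071
Step 2: S1 = 2071; d = 1; -3*(1)^3 + 8*(1)^2 + 6*(1)^1 - 4 = (-3) + (8) + (6) + (-4) = 7; answer 7

7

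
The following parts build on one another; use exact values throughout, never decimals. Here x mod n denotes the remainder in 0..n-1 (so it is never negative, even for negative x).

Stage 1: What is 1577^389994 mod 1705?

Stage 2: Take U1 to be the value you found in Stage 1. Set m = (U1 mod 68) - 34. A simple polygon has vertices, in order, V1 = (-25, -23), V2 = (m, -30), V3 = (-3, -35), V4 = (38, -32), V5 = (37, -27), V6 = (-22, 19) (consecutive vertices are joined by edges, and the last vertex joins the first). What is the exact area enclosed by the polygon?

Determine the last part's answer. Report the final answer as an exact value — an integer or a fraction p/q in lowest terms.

Stage 1: squarings mod 1705: 1577^1=1577, 1577^2=1039, 1577^4=256, 1577^8=746, 1577^16=686, 1577^32=16, 1577^64=256, 1577^128=746, 1577^256=686, 1577^512=16, 1577^1024=256, 1577^2048=746, 1577^4096=686, 1577^8192=16, 1577^16384=256, 1577^32768=746, 1577^65536=686, 1577^131072=16, 1577^262144=256; 1577^389994 = 1577^2 * 1577^8 * 1577^32 * 1577^64 * 1577^256 * 1577^512 * 1577^4096 * 1577^8192 * 1577^16384 * 1577^32768 * 1577^65536 * 1577^262144 = 1279 (mod 1705); answer 1279
Stage 2: U1 = 1279; m = 21; cross terms: (-25*-30 - 21*-23)=1233, (21*-35 - -3*-30)=-825, (-3*-32 - 38*-35)=1426, (38*-27 - 37*-32)=158, (37*19 - -22*-27)=109, (-22*-23 - -25*19)=981; twice the area = |3082| = 3082; area = 1541; answer 1541

1541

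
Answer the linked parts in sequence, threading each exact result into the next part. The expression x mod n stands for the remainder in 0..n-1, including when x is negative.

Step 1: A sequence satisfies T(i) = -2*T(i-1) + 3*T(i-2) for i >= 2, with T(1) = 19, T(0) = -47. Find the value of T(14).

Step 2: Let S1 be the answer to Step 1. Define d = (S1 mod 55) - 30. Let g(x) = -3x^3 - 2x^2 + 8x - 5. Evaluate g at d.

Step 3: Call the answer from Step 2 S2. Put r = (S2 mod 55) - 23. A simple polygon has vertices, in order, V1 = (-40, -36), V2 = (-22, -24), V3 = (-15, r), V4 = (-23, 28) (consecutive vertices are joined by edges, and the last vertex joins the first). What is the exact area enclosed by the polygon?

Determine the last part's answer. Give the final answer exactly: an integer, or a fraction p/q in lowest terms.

Step 1: T(2) = -2*(19) + 3*(-47) = -179; iterating: T(2)=-179, T(3)=415, T(4)=-1367, T(5)=3979, T(6)=-12059, T(7)=36055, T(8)=-108287, T(9)=324739, T(10)=-974339, T(11)=2922895, T(12)=-8768807, T(13)=26306299, T(14)=-78919019; answer -78919019
Step 2: S1 = -78919019; d = 11; -3*(11)^3 - 2*(11)^2 + 8*(11)^1 - 5 = (-3993) + (-242) + (88) + (-5) = -4152; answer -4152
Step 3: S2 = -4152; r = 5; cross terms: (-40*-24 - -22*-36)=168, (-22*5 - -15*-24)=-470, (-15*28 - -23*5)=-305, (-23*-36 - -40*28)=1948; twice the area = |1341| = 1341; area = 1341/2; answer 1341/2

1341/2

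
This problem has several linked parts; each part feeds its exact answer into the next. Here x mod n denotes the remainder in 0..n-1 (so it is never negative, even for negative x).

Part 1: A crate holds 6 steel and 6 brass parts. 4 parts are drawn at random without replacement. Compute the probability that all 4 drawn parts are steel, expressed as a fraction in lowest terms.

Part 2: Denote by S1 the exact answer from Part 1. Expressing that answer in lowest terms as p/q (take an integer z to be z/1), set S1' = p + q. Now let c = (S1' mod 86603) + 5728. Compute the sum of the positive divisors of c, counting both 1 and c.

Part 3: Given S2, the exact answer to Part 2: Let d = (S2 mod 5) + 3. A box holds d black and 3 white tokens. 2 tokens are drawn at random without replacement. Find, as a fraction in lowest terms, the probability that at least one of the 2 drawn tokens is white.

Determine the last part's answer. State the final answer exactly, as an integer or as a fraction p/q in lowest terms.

5/7

Part 1: total draws C(12,4) = 495; favorable C(6,4) = 15; P = 1/33; answer 1/33
Part 2: S1 = 1/33; threaded value p + q = 34; c = 5762; 5762 = 2 * 43 * 67; sigma = (1 + 2) * (1 + 43) * (1 + 67) = 3 * 44 * 68 = 8976; answer 8976
Part 3: S2 = 8976; d = 4; total draws C(7,2) = 21; complement C(4,2) = 6; favorable 21 - 6 = 15; P = 5/7; answer 5/7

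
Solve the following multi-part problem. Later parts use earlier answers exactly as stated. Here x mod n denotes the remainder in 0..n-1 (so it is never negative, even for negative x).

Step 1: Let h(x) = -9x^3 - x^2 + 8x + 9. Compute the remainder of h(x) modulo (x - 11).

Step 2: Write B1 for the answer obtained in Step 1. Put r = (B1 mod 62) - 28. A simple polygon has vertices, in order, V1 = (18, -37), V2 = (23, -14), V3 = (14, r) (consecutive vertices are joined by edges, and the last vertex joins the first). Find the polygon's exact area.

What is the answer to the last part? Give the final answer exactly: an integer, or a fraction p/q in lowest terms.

131

Step 1: remainder = value at the root: -9*(11)^3 - 1*(11)^2 + 8*(11)^1 + 9 = (-11979) + (-121) + (88) + (9) = -12003; answer -12003
Step 2: B1 = -12003; r = -3; cross terms: (18*-14 - 23*-37)=599, (23*-3 - 14*-14)=127, (14*-37 - 18*-3)=-464; twice the area = |262| = 262; area = 131; answer 131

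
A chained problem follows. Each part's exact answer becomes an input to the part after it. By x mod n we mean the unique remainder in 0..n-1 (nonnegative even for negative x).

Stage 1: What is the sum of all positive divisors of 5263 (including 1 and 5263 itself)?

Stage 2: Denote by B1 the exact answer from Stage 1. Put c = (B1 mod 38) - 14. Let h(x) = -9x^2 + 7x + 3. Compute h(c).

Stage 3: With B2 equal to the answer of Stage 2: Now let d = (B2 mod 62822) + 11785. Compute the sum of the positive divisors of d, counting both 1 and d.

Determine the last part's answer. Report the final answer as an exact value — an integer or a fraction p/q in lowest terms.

Stage 1: 5263 = 19 * 277; sigma = (1 + 19) * (1 + 277) = 20 * 278 = 5560; answer 5560
Stage 2: B1 = 5560; c = -2; -9*(-2)^2 + 7*(-2)^1 + 3 = (-36) + (-14) + (3) = -47; answer -47
Stage 3: B2 = -47; d = 74560; 74560 = 2^6 * 5 * 233; sigma = (1 + 2 + 4 + 8 + 16 + 32 + 64) * (1 + 5) * (1 + 233) = 127 * 6 * 234 = 178308; answer 178308

178308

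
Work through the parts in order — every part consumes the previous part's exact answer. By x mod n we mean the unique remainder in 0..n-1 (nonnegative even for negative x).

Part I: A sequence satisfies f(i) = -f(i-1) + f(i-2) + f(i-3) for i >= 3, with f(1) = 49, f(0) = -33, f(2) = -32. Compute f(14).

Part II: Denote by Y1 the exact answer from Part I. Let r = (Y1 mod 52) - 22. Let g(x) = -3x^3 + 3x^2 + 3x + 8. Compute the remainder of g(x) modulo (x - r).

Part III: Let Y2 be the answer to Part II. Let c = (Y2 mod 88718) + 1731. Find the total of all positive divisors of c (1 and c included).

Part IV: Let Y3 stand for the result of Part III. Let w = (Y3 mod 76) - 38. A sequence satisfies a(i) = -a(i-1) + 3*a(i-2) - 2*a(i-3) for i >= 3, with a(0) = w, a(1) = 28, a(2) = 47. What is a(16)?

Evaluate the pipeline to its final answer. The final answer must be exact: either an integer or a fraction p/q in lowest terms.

Part I: f(3) = -1*(-32) + 1*(49) + 1*(-33) = 48; iterating: f(3)=48, f(4)=-31, f(5)=47, f(6)=-30, f(7)=46, f(8)=-29, f(9)=45, f(10)=-28, f(11)=44, f(12)=-27, f(13)=43, f(14)=-26; answer -26
Part II: Y1 = -26; r = 4; remainder = value at the root: -3*(4)^3 + 3*(4)^2 + 3*(4)^1 + 8 = (-192) + (48) + (12) + (8) = -124; answer -124
Part III: Y2 = -124; c = 90325; 90325 = 5^2 * 3613; sigma = (1 + 5 + 25) * (1 + 3613) = 31 * 3614 = 112034; answer 112034
Part IV: Y3 = 112034; w = -28; a(3) = -1*(47) + 3*(28) - 2*(-28) = 93; iterating: a(3)=93, a(4)=-8, a(5)=193, a(6)=-403, a(7)=998, a(8)=-2593, a(9)=6393, a(10)=-16168, a(11)=40533, a(12)=-101823, a(13)=255758, a(14)=-642293, a(15)=1613213, a(16)=-4051608; answer -4051608

-4051608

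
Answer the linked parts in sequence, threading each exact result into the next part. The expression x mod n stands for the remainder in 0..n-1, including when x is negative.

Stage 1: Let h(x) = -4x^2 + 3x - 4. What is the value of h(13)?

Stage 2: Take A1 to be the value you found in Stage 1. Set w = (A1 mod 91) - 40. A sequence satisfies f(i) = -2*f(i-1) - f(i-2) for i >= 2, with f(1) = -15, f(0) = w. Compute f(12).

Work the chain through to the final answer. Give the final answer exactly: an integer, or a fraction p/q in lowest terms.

-337

Stage 1: -4*(13)^2 + 3*(13)^1 - 4 = (-676) + (39) + (-4) = -641; answer -641
Stage 2: A1 = -641; w = 47; f(2) = -2*(-15) - 1*(47) = -17; iterating: f(2)=-17, f(3)=49, f(4)=-81, f(5)=113, f(6)=-145, f(7)=177, f(8)=-209, f(9)=241, f(10)=-273, f(11)=305, f(12)=-337; answer -337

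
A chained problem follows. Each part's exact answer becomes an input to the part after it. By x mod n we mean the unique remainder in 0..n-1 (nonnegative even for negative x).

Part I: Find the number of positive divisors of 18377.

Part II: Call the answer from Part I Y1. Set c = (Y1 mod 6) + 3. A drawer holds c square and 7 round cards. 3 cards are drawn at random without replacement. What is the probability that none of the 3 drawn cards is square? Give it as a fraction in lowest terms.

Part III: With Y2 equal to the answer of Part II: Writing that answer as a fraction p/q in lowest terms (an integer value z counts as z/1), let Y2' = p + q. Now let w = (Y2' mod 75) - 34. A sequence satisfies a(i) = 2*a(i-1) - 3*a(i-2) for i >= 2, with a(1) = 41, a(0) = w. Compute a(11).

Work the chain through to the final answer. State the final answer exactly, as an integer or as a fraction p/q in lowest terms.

Part I: 18377 = 17 * 23 * 47; number of divisors = (1+1) * (1+1) * (1+1) = 8; answer 8
Part II: Y1 = 8; c = 5; total draws C(12,3) = 220; favorable C(7,3) = 35; P = 7/44; answer 7/44
Part III: Y2 = 7/44; threaded value p + q = 51; w = 17; a(2) = 2*(41) - 3*(17) = 31; iterating: a(2)=31, a(3)=-61, a(4)=-215, a(5)=-247, a(6)=151, a(7)=1043, a(8)=1633, a(9)=137, a(10)=-4625, a(11)=-9661; answer -9661

-9661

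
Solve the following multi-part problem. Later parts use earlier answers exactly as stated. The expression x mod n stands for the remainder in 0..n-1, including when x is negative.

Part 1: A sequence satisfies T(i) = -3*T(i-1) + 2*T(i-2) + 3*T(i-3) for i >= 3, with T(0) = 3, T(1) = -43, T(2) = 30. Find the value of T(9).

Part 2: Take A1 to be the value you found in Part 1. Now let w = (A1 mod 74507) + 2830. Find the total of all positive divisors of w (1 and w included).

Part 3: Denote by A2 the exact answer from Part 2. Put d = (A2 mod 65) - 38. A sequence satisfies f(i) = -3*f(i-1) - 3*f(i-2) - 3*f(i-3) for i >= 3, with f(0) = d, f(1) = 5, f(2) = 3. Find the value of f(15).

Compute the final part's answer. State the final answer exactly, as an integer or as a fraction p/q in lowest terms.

Part 1: T(3) = -3*(30) + 2*(-43) + 3*(3) = -167; iterating: T(3)=-167, T(4)=432, T(5)=-1540, T(6)=4983, T(7)=-16733, T(8)=55545, T(9)=-185152; answer -185152
Part 2: A1 = -185152; w = 41199; 41199 = 3 * 31 * 443; sigma = (1 + 3) * (1 + 31) * (1 + 443) = 4 * 32 * 444 = 56832; answer 56832
Part 3: A2 = 56832; d = -16; f(3) = -3*(3) - 3*(5) - 3*(-16) = 24; iterating: f(3)=24, f(4)=-96, f(5)=207, f(6)=-405, f(7)=882, f(8)=-2052, f(9)=4725, f(10)=-10665, f(11)=23976, f(12)=-54108, f(13)=122391, f(14)=-276777, f(15)=625482; answer 625482

625482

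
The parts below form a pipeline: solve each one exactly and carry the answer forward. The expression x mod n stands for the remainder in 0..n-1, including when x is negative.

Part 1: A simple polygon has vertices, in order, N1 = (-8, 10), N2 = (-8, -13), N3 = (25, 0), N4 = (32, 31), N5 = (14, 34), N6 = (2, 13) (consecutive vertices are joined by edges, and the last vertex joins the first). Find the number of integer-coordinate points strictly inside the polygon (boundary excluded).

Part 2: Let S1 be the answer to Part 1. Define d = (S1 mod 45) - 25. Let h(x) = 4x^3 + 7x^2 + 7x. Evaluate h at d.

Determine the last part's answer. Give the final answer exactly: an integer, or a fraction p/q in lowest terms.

10062

Part 1: cross terms: (-8*-13 - -8*10)=184, (-8*0 - 25*-13)=325, (25*31 - 32*0)=775, (32*34 - 14*31)=654, (14*13 - 2*34)=114, (2*10 - -8*13)=124; twice the area = |2176| = 2176; area = 1088; boundary points = 23 + 1 + 1 + 3 + 3 + 1 = 32; strictly interior points = area - boundary/2 + 1 = 1073; answer 1073
Part 2: S1 = 1073; d = 13; 4*(13)^3 + 7*(13)^2 + 7*(13)^1 = (8788) + (1183) + (91) = 10062; answer 10062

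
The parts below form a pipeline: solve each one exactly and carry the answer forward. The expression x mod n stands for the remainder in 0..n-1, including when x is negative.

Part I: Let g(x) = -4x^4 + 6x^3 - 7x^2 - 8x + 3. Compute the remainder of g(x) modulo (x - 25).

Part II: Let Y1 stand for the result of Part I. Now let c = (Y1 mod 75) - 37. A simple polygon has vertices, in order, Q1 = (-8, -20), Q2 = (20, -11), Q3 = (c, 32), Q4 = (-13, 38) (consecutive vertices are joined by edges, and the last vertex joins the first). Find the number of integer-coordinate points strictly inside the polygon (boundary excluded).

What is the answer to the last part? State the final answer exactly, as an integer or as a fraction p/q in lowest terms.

1445

Part I: remainder = value at the root: -4*(25)^4 + 6*(25)^3 - 7*(25)^2 - 8*(25)^1 + 3 = (-1562500) + (93750) + (-4375) + (-200) + (3) = -1473322; answer -1473322
Part II: Y1 = -1473322; c = 16; cross terms: (-8*-11 - 20*-20)=488, (20*32 - 16*-11)=816, (16*38 - -13*32)=1024, (-13*-20 - -8*38)=564; twice the area = |2892| = 2892; area = 1446; boundary points = 1 + 1 + 1 + 1 = 4; strictly interior points = area - boundary/2 + 1 = 1445; answer 1445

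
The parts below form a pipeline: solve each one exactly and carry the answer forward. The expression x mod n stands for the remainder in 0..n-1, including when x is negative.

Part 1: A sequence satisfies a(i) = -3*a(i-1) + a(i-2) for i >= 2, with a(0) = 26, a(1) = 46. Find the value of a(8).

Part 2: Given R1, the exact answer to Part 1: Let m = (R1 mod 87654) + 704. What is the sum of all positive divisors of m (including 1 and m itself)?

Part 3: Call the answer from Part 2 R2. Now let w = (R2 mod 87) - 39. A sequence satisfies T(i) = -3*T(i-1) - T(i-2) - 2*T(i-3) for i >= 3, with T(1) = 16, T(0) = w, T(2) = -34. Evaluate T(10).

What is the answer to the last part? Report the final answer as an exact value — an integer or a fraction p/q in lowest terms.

-57514

Part 1: a(2) = -3*(46) + 1*(26) = -112; iterating: a(2)=-112, a(3)=382, a(4)=-1258, a(5)=4156, a(6)=-13726, a(7)=45334, a(8)=-149728; answer -149728
Part 2: R1 = -149728; m = 26284; 26284 = 2^2 * 6571; sigma = (1 + 2 + 4) * (1 + 6571) = 7 * 6572 = 46004; answer 46004
Part 3: R2 = 46004; w = 29; T(3) = -3*(-34) - 1*(16) - 2*(29) = 28; iterating: T(3)=28, T(4)=-82, T(5)=286, T(6)=-832, T(7)=2374, T(8)=-6862, T(9)=19876, T(10)=-57514; answer -57514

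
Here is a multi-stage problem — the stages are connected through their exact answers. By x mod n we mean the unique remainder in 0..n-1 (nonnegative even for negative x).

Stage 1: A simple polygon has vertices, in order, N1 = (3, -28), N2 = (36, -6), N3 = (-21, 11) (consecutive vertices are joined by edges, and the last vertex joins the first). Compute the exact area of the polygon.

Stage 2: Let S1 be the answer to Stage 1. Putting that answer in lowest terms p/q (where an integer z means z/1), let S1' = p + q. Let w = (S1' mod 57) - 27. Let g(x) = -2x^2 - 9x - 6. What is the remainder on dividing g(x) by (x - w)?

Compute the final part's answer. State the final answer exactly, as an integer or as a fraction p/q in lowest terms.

Stage 1: cross terms: (3*-6 - 36*-28)=990, (36*11 - -21*-6)=270, (-21*-28 - 3*11)=555; twice the area = |1815| = 1815; area = 1815/2; answer 1815/2
Stage 2: S1 = 1815/2; threaded value p + q = 1817; w = 23; remainder = value at the root: -2*(23)^2 - 9*(23)^1 - 6 = (-1058) + (-207) + (-6) = -1271; answer -1271

-1271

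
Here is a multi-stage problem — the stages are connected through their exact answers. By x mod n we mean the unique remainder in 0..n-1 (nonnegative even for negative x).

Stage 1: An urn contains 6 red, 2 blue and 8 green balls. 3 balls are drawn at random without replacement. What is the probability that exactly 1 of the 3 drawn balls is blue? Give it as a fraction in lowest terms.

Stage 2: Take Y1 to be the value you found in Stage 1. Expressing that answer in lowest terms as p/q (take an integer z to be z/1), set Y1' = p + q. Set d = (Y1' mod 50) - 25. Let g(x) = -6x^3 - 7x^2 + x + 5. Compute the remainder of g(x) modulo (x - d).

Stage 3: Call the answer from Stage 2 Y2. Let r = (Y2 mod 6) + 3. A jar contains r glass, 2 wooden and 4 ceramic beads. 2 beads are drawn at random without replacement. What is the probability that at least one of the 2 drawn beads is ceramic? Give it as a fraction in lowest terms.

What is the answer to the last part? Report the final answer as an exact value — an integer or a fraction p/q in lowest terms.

Stage 1: total draws C(16,3) = 560; favorable C(2,1)*C(14,2) = 182; P = 13/40; answer 13/40
Stage 2: Y1 = 13/40; threaded value p + q = 53; d = -22; remainder = value at the root: -6*(-22)^3 - 7*(-22)^2 + 1*(-22)^1 + 5 = (63888) + (-3388) + (-22) + (5) = 60483; answer 60483
Stage 3: Y2 = 60483; r = 6; total draws C(12,2) = 66; complement C(8,2) = 28; favorable 66 - 28 = 38; P = 19/33; answer 19/33

19/33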